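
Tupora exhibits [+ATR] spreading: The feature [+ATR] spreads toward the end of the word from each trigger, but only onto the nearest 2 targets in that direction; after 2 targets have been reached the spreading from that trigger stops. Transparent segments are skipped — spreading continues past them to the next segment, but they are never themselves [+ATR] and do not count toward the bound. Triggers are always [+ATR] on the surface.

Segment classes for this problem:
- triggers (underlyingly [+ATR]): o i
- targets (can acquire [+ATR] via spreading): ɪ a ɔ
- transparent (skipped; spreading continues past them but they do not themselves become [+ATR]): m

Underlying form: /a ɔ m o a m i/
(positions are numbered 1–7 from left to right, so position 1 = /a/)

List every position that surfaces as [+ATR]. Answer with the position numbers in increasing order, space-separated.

From /o/ at 4 rightward: 5 /a/ → [+ATR]; 6 /m/ transparent; 7 /i/ is itself a trigger — this domain ends here.
From /i/ at 7 rightward: word edge.
Targets with no active source: positions 1 2 stay [-ATR].

4 5 7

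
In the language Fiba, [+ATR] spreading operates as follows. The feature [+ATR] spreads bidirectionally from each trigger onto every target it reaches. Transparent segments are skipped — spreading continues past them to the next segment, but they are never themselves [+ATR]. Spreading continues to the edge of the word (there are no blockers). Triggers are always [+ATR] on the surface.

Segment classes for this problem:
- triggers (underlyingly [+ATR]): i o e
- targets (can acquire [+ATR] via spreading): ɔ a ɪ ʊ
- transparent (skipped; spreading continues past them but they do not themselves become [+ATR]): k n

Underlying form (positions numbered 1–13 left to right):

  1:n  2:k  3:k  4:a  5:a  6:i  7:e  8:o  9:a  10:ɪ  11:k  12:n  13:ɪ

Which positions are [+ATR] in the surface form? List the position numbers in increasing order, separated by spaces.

From /i/ at 6 rightward: 7 /e/ is itself a trigger — this domain ends here.
From /i/ at 6 leftward: 5 /a/ → [+ATR]; 4 /a/ → [+ATR]; 3 /k/ transparent; 2 /k/ transparent; 1 /n/ transparent; word edge.
From /e/ at 7 rightward: 8 /o/ is itself a trigger — this domain ends here.
From /e/ at 7 leftward: 6 /i/ is itself a trigger — this domain ends here.
From /o/ at 8 rightward: 9 /a/ → [+ATR]; 10 /ɪ/ → [+ATR]; 11 /k/ transparent; 12 /n/ transparent; 13 /ɪ/ → [+ATR]; word edge.
From /o/ at 8 leftward: 7 /e/ is itself a trigger — this domain ends here.

4 5 6 7 8 9 10 13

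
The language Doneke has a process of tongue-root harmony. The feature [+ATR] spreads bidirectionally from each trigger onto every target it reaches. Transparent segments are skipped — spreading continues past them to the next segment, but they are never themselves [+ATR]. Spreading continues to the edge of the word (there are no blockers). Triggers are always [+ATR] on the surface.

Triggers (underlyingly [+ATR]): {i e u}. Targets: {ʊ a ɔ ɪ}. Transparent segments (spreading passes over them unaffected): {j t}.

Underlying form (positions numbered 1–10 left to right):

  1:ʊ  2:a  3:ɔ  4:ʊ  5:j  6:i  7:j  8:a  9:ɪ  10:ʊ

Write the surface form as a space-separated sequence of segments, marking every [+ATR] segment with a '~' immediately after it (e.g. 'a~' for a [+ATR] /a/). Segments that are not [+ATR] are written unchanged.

From /i/ at 6 rightward: 7 /j/ transparent; 8 /a/ → [+ATR]; 9 /ɪ/ → [+ATR]; 10 /ʊ/ → [+ATR]; word edge.
From /i/ at 6 leftward: 5 /j/ transparent; 4 /ʊ/ → [+ATR]; 3 /ɔ/ → [+ATR]; 2 /a/ → [+ATR]; 1 /ʊ/ → [+ATR]; word edge.
[+ATR] positions on the surface: 1 2 3 4 6 8 9 10.

ʊ~ a~ ɔ~ ʊ~ j i~ j a~ ɪ~ ʊ~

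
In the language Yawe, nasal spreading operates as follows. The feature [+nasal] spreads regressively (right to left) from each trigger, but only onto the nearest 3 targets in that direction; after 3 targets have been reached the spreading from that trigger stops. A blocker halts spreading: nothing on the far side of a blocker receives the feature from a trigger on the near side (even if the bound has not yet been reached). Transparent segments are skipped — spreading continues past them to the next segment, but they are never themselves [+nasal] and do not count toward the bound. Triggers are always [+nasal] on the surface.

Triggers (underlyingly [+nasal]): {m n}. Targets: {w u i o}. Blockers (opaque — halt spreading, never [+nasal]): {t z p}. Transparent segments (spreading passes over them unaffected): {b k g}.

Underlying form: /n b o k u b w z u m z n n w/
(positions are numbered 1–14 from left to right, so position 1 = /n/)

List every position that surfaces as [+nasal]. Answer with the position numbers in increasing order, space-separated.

From /n/ at 1 leftward: word edge.
From /m/ at 10 leftward: 9 /u/ → [+nasal]; 8 /z/ blocks.
From /n/ at 12 leftward: 11 /z/ blocks.
From /n/ at 13 leftward: 12 /n/ is itself a trigger — this domain ends here.
Targets with no active source: positions 3 5 7 14 stay [-nasal].

1 9 10 12 13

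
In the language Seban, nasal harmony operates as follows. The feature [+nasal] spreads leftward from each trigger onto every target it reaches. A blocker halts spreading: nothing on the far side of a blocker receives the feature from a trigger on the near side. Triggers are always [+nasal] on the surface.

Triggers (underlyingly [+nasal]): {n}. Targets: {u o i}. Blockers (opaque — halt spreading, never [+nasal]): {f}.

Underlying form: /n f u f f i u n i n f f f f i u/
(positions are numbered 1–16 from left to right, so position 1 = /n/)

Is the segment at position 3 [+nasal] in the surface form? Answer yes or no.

From /n/ at 1 leftward: word edge.
From /n/ at 8 leftward: 7 /u/ → [+nasal]; 6 /i/ → [+nasal]; 5 /f/ blocks.
From /n/ at 10 leftward: 9 /i/ → [+nasal]; 8 /n/ is itself a trigger — this domain ends here.
Targets with no active source: positions 3 15 16 stay [-nasal].
[+nasal] positions on the surface: 1 6 7 8 9 10.

no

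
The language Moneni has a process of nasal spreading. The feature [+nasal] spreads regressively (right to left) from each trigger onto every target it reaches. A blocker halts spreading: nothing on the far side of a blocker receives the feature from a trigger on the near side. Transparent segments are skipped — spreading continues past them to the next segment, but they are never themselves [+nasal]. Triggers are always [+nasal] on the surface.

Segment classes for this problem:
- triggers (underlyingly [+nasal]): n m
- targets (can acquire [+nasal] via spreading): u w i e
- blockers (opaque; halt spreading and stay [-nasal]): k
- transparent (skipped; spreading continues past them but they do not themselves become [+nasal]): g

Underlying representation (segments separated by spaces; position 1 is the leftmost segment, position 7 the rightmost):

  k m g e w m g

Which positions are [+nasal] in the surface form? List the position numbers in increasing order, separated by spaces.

2 4 5 6

From /m/ at 2 leftward: 1 /k/ blocks.
From /m/ at 6 leftward: 5 /w/ → [+nasal]; 4 /e/ → [+nasal]; 3 /g/ transparent; 2 /m/ is itself a trigger — this domain ends here.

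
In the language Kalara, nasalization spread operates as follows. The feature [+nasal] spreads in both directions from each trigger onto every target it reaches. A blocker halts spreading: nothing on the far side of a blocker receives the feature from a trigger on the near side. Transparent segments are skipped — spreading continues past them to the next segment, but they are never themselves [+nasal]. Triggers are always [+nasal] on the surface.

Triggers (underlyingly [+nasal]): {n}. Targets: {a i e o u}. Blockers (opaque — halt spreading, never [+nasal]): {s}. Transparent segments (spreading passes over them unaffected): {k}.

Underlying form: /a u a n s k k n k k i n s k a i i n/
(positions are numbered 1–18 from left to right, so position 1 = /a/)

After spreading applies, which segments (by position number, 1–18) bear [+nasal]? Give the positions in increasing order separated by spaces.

1 2 3 4 8 11 12 15 16 17 18

From /n/ at 4 rightward: 5 /s/ blocks.
From /n/ at 4 leftward: 3 /a/ → [+nasal]; 2 /u/ → [+nasal]; 1 /a/ → [+nasal]; word edge.
From /n/ at 8 rightward: 9 /k/ transparent; 10 /k/ transparent; 11 /i/ → [+nasal]; 12 /n/ is itself a trigger — this domain ends here.
From /n/ at 8 leftward: 7 /k/ transparent; 6 /k/ transparent; 5 /s/ blocks.
From /n/ at 12 rightward: 13 /s/ blocks.
From /n/ at 12 leftward: 11 /i/ → [+nasal]; 10 /k/ transparent; 9 /k/ transparent; 8 /n/ is itself a trigger — this domain ends here.
From /n/ at 18 rightward: word edge.
From /n/ at 18 leftward: 17 /i/ → [+nasal]; 16 /i/ → [+nasal]; 15 /a/ → [+nasal]; 14 /k/ transparent; 13 /s/ blocks.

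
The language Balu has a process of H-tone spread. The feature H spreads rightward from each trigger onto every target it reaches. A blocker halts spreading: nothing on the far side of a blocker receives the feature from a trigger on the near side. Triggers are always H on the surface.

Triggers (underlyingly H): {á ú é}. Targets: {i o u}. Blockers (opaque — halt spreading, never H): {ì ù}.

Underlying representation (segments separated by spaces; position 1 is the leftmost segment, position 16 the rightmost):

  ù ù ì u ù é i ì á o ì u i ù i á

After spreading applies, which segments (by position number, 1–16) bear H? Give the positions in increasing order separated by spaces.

6 7 9 10 16

From /é/ at 6 rightward: 7 /i/ → H; 8 /ì/ blocks.
From /á/ at 9 rightward: 10 /o/ → H; 11 /ì/ blocks.
From /á/ at 16 rightward: word edge.
Targets with no active source: positions 4 12 13 15 stay [-high tone].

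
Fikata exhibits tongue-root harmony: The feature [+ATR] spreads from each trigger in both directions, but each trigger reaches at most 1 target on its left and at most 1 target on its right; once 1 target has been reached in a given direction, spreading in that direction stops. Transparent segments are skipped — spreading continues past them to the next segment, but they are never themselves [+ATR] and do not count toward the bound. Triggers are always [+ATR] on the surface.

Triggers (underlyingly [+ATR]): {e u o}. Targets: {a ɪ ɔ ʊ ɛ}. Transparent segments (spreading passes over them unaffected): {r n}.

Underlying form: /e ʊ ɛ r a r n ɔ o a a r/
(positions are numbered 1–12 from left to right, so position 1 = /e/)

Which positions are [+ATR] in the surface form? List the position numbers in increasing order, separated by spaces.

From /e/ at 1 rightward: 2 /ʊ/ → [+ATR]; bound reached.
From /e/ at 1 leftward: word edge.
From /o/ at 9 rightward: 10 /a/ → [+ATR]; bound reached.
From /o/ at 9 leftward: 8 /ɔ/ → [+ATR]; bound reached.
Targets with no active source: positions 3 5 11 stay [-ATR].

1 2 8 9 10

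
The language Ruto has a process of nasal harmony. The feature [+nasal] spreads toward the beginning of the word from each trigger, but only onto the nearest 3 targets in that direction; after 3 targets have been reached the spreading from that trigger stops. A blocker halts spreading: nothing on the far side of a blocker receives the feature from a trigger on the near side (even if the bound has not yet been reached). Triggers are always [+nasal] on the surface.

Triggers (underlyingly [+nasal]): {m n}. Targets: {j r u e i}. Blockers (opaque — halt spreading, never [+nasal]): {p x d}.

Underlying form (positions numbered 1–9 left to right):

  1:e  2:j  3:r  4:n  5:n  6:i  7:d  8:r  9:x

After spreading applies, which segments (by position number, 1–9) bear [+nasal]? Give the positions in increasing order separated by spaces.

1 2 3 4 5

From /n/ at 4 leftward: 3 /r/ → [+nasal]; 2 /j/ → [+nasal]; 1 /e/ → [+nasal]; bound reached.
From /n/ at 5 leftward: 4 /n/ is itself a trigger — this domain ends here.
Targets with no active source: positions 6 8 stay [-nasal].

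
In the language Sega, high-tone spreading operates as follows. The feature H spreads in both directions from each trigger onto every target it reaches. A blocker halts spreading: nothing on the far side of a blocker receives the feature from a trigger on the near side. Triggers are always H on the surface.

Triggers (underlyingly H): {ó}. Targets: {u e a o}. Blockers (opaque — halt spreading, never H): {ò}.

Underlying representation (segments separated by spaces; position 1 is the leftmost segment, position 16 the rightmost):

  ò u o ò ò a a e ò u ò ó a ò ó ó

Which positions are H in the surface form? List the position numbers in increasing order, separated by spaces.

12 13 15 16

From /ó/ at 12 rightward: 13 /a/ → H; 14 /ò/ blocks.
From /ó/ at 12 leftward: 11 /ò/ blocks.
From /ó/ at 15 rightward: 16 /ó/ is itself a trigger — this domain ends here.
From /ó/ at 15 leftward: 14 /ò/ blocks.
From /ó/ at 16 rightward: word edge.
From /ó/ at 16 leftward: 15 /ó/ is itself a trigger — this domain ends here.
Targets with no active source: positions 2 3 6 7 8 10 stay [-high tone].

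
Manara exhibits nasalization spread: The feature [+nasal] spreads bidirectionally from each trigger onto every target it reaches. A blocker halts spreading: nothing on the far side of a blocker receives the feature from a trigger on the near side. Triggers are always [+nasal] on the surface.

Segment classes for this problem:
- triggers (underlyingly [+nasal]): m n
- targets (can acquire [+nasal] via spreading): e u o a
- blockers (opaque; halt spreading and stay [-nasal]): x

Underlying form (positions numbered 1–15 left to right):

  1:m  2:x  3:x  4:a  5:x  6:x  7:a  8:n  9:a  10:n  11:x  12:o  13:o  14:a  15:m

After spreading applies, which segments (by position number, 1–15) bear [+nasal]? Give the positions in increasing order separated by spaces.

1 7 8 9 10 12 13 14 15

From /m/ at 1 rightward: 2 /x/ blocks.
From /m/ at 1 leftward: word edge.
From /n/ at 8 rightward: 9 /a/ → [+nasal]; 10 /n/ is itself a trigger — this domain ends here.
From /n/ at 8 leftward: 7 /a/ → [+nasal]; 6 /x/ blocks.
From /n/ at 10 rightward: 11 /x/ blocks.
From /n/ at 10 leftward: 9 /a/ → [+nasal]; 8 /n/ is itself a trigger — this domain ends here.
From /m/ at 15 rightward: word edge.
From /m/ at 15 leftward: 14 /a/ → [+nasal]; 13 /o/ → [+nasal]; 12 /o/ → [+nasal]; 11 /x/ blocks.
Target with no active source: position 4 stays [-nasal].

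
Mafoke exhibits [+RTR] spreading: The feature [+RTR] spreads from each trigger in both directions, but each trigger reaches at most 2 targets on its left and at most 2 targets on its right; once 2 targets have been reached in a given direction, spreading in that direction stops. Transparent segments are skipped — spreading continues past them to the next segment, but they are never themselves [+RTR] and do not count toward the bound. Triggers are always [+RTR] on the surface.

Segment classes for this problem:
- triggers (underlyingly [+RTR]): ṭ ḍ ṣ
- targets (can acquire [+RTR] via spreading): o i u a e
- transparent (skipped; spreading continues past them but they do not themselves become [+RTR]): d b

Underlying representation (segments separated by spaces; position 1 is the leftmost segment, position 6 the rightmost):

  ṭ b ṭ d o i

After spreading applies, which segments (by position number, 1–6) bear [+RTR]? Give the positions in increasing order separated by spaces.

From /ṭ/ at 1 rightward: 2 /b/ transparent; 3 /ṭ/ is itself a trigger — this domain ends here.
From /ṭ/ at 1 leftward: word edge.
From /ṭ/ at 3 rightward: 4 /d/ transparent; 5 /o/ → [+RTR]; 6 /i/ → [+RTR]; bound reached.
From /ṭ/ at 3 leftward: 2 /b/ transparent; 1 /ṭ/ is itself a trigger — this domain ends here.

1 3 5 6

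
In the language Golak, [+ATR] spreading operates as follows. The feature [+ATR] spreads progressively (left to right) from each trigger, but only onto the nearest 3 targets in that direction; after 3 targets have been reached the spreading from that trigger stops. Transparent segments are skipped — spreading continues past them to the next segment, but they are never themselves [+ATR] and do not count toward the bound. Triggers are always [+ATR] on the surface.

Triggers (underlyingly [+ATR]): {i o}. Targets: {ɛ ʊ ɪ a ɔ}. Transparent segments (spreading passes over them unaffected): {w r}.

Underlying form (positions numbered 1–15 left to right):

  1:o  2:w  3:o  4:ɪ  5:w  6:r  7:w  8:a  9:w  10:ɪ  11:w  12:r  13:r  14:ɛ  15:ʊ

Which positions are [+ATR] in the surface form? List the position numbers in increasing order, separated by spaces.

1 3 4 8 10

From /o/ at 1 rightward: 2 /w/ transparent; 3 /o/ is itself a trigger — this domain ends here.
From /o/ at 3 rightward: 4 /ɪ/ → [+ATR]; 5 /w/ transparent; 6 /r/ transparent; 7 /w/ transparent; 8 /a/ → [+ATR]; 9 /w/ transparent; 10 /ɪ/ → [+ATR]; bound reached.
Targets with no active source: positions 14 15 stay [-ATR].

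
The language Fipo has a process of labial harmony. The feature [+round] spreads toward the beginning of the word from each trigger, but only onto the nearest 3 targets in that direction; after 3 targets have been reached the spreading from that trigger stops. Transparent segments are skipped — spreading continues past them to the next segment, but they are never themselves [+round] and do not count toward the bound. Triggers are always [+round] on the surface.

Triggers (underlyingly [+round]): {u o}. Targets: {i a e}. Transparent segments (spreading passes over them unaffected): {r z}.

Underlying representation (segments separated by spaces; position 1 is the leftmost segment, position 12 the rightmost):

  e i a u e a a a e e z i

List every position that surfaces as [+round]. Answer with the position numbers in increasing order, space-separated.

From /u/ at 4 leftward: 3 /a/ → [+round]; 2 /i/ → [+round]; 1 /e/ → [+round]; bound reached.
Targets with no active source: positions 5 6 7 8 9 10 12 stay [-round].

1 2 3 4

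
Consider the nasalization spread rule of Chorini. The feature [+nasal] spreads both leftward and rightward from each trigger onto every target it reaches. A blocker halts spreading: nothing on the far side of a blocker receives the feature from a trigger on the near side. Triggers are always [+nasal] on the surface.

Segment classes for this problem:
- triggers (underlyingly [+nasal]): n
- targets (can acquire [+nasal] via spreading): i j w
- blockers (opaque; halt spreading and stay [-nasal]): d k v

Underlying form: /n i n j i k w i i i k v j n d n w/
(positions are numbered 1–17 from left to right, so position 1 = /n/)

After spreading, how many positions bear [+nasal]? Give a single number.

9

From /n/ at 1 rightward: 2 /i/ → [+nasal]; 3 /n/ is itself a trigger — this domain ends here.
From /n/ at 1 leftward: word edge.
From /n/ at 3 rightward: 4 /j/ → [+nasal]; 5 /i/ → [+nasal]; 6 /k/ blocks.
From /n/ at 3 leftward: 2 /i/ → [+nasal]; 1 /n/ is itself a trigger — this domain ends here.
From /n/ at 14 rightward: 15 /d/ blocks.
From /n/ at 14 leftward: 13 /j/ → [+nasal]; 12 /v/ blocks.
From /n/ at 16 rightward: 17 /w/ → [+nasal]; word edge.
From /n/ at 16 leftward: 15 /d/ blocks.
Targets with no active source: positions 7 8 9 10 stay [-nasal].
[+nasal] positions on the surface: 1 2 3 4 5 13 14 16 17.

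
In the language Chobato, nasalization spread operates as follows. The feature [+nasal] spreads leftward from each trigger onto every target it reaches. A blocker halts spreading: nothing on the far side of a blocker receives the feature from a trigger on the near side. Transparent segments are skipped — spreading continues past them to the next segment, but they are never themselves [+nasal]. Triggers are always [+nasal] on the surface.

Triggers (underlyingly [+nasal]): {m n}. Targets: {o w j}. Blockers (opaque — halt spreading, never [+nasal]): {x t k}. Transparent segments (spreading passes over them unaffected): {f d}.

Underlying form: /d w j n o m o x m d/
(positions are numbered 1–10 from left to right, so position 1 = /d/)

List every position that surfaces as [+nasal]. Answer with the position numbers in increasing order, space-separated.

2 3 4 5 6 9

From /n/ at 4 leftward: 3 /j/ → [+nasal]; 2 /w/ → [+nasal]; 1 /d/ transparent; word edge.
From /m/ at 6 leftward: 5 /o/ → [+nasal]; 4 /n/ is itself a trigger — this domain ends here.
From /m/ at 9 leftward: 8 /x/ blocks.
Target with no active source: position 7 stays [-nasal].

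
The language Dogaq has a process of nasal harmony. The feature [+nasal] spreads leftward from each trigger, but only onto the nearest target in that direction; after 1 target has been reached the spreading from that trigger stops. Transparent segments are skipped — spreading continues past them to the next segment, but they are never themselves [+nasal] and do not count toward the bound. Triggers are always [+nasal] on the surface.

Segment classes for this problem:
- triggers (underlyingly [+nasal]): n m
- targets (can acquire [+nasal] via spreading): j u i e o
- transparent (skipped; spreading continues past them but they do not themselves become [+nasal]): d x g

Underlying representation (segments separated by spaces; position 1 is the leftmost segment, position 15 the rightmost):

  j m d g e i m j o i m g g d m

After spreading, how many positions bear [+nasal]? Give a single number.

From /m/ at 2 leftward: 1 /j/ → [+nasal]; bound reached.
From /m/ at 7 leftward: 6 /i/ → [+nasal]; bound reached.
From /m/ at 11 leftward: 10 /i/ → [+nasal]; bound reached.
From /m/ at 15 leftward: 14 /d/ transparent; 13 /g/ transparent; 12 /g/ transparent; 11 /m/ is itself a trigger — this domain ends here.
Targets with no active source: positions 5 8 9 stay [-nasal].
[+nasal] positions on the surface: 1 2 6 7 10 11 15.

7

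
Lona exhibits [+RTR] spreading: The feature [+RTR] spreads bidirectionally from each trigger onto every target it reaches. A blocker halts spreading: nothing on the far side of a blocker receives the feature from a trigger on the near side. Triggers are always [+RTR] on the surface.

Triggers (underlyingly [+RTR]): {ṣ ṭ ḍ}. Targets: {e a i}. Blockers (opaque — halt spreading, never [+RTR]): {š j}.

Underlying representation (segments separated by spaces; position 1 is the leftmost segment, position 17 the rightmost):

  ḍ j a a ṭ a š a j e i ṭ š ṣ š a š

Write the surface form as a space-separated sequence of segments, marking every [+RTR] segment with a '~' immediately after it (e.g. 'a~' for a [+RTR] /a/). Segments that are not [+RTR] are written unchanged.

From /ḍ/ at 1 rightward: 2 /j/ blocks.
From /ḍ/ at 1 leftward: word edge.
From /ṭ/ at 5 rightward: 6 /a/ → [+RTR]; 7 /š/ blocks.
From /ṭ/ at 5 leftward: 4 /a/ → [+RTR]; 3 /a/ → [+RTR]; 2 /j/ blocks.
From /ṭ/ at 12 rightward: 13 /š/ blocks.
From /ṭ/ at 12 leftward: 11 /i/ → [+RTR]; 10 /e/ → [+RTR]; 9 /j/ blocks.
From /ṣ/ at 14 rightward: 15 /š/ blocks.
From /ṣ/ at 14 leftward: 13 /š/ blocks.
Targets with no active source: positions 8 16 stay [-emphatic].
[+RTR] positions on the surface: 1 3 4 5 6 10 11 12 14.

ḍ~ j a~ a~ ṭ~ a~ š a j e~ i~ ṭ~ š ṣ~ š a š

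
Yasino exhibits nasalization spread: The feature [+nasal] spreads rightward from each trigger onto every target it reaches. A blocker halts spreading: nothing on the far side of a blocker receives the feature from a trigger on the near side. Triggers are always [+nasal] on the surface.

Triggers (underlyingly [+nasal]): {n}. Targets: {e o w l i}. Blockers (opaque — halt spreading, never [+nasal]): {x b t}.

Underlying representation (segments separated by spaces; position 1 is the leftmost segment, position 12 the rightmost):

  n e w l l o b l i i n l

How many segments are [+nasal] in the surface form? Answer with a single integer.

8

From /n/ at 1 rightward: 2 /e/ → [+nasal]; 3 /w/ → [+nasal]; 4 /l/ → [+nasal]; 5 /l/ → [+nasal]; 6 /o/ → [+nasal]; 7 /b/ blocks.
From /n/ at 11 rightward: 12 /l/ → [+nasal]; word edge.
Targets with no active source: positions 8 9 10 stay [-nasal].
[+nasal] positions on the surface: 1 2 3 4 5 6 11 12.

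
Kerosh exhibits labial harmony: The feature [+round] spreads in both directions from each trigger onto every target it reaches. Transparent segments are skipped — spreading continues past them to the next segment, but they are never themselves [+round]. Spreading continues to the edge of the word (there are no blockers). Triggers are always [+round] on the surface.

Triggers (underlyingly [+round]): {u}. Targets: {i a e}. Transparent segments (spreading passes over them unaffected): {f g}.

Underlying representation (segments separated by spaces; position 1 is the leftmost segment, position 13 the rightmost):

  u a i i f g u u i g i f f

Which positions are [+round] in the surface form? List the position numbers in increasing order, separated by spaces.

1 2 3 4 7 8 9 11

From /u/ at 1 rightward: 2 /a/ → [+round]; 3 /i/ → [+round]; 4 /i/ → [+round]; 5 /f/ transparent; 6 /g/ transparent; 7 /u/ is itself a trigger — this domain ends here.
From /u/ at 1 leftward: word edge.
From /u/ at 7 rightward: 8 /u/ is itself a trigger — this domain ends here.
From /u/ at 7 leftward: 6 /g/ transparent; 5 /f/ transparent; 4 /i/ → [+round]; 3 /i/ → [+round]; 2 /a/ → [+round]; 1 /u/ is itself a trigger — this domain ends here.
From /u/ at 8 rightward: 9 /i/ → [+round]; 10 /g/ transparent; 11 /i/ → [+round]; 12 /f/ transparent; 13 /f/ transparent; word edge.
From /u/ at 8 leftward: 7 /u/ is itself a trigger — this domain ends here.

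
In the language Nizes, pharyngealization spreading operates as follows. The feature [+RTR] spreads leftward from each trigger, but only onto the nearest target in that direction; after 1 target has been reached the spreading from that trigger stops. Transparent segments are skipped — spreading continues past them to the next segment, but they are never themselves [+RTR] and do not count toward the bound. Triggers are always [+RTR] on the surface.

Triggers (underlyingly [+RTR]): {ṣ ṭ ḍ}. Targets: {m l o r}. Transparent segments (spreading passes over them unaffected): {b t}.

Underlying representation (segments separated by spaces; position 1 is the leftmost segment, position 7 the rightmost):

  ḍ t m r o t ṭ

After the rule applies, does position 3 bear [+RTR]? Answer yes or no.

From /ḍ/ at 1 leftward: word edge.
From /ṭ/ at 7 leftward: 6 /t/ transparent; 5 /o/ → [+RTR]; bound reached.
Targets with no active source: positions 3 4 stay [-emphatic].
[+RTR] positions on the surface: 1 5 7.

no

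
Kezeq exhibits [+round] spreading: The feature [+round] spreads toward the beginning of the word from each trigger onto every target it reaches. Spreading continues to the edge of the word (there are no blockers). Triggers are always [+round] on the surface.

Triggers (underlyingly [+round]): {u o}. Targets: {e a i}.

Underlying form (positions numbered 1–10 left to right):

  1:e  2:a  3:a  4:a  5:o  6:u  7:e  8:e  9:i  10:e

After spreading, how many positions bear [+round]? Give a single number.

From /o/ at 5 leftward: 4 /a/ → [+round]; 3 /a/ → [+round]; 2 /a/ → [+round]; 1 /e/ → [+round]; word edge.
From /u/ at 6 leftward: 5 /o/ is itself a trigger — this domain ends here.
Targets with no active source: positions 7 8 9 10 stay [-round].
[+round] positions on the surface: 1 2 3 4 5 6.

6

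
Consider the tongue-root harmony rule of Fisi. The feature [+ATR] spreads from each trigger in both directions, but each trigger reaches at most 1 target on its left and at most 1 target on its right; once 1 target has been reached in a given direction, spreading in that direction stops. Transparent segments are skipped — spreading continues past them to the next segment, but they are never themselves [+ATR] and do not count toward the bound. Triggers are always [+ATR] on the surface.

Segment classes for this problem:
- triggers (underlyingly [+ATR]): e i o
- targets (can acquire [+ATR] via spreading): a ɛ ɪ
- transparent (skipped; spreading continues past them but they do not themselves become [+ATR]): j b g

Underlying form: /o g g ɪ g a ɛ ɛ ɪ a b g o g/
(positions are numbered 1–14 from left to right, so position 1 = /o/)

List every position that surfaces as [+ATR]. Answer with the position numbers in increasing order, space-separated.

1 4 10 13

From /o/ at 1 rightward: 2 /g/ transparent; 3 /g/ transparent; 4 /ɪ/ → [+ATR]; bound reached.
From /o/ at 1 leftward: word edge.
From /o/ at 13 rightward: 14 /g/ transparent; word edge.
From /o/ at 13 leftward: 12 /g/ transparent; 11 /b/ transparent; 10 /a/ → [+ATR]; bound reached.
Targets with no active source: positions 6 7 8 9 stay [-ATR].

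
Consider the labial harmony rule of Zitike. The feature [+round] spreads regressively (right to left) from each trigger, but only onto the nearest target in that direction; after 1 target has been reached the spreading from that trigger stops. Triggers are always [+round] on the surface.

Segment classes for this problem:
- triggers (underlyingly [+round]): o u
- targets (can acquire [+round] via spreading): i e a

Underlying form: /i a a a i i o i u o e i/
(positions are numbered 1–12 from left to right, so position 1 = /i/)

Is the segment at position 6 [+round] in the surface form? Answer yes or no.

yes

From /o/ at 7 leftward: 6 /i/ → [+round]; bound reached.
From /u/ at 9 leftward: 8 /i/ → [+round]; bound reached.
From /o/ at 10 leftward: 9 /u/ is itself a trigger — this domain ends here.
Targets with no active source: positions 1 2 3 4 5 11 12 stay [-round].
[+round] positions on the surface: 6 7 8 9 10.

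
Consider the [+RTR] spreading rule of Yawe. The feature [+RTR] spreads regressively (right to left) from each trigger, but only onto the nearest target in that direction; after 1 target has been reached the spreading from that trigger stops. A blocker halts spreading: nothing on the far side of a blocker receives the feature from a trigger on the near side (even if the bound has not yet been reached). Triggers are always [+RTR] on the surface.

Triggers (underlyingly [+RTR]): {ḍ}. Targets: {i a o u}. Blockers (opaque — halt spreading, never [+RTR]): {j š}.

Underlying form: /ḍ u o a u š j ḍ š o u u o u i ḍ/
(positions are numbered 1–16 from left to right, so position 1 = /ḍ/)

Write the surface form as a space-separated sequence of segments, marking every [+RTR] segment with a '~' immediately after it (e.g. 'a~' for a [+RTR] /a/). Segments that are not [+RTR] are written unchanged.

ḍ~ u o a u š j ḍ~ š o u u o u i~ ḍ~

From /ḍ/ at 1 leftward: word edge.
From /ḍ/ at 8 leftward: 7 /j/ blocks.
From /ḍ/ at 16 leftward: 15 /i/ → [+RTR]; bound reached.
Targets with no active source: positions 2 3 4 5 10 11 12 13 14 stay [-emphatic].
[+RTR] positions on the surface: 1 8 15 16.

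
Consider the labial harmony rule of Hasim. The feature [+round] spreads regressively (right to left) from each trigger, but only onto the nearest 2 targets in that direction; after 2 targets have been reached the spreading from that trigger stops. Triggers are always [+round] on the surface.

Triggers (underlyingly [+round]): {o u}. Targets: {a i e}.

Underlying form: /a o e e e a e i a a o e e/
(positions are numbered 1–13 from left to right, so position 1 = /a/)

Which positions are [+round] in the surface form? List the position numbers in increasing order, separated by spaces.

From /o/ at 2 leftward: 1 /a/ → [+round]; word edge.
From /o/ at 11 leftward: 10 /a/ → [+round]; 9 /a/ → [+round]; bound reached.
Targets with no active source: positions 3 4 5 6 7 8 12 13 stay [-round].

1 2 9 10 11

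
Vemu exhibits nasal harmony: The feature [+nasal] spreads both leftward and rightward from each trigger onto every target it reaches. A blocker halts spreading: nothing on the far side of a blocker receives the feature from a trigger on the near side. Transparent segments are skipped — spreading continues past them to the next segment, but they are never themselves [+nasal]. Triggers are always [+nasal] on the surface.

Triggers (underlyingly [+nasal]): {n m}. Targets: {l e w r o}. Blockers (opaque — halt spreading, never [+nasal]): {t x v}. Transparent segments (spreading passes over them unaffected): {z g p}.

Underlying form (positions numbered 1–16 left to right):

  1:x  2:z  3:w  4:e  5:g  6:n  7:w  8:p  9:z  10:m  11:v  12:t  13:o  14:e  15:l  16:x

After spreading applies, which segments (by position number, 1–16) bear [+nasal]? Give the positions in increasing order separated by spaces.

From /n/ at 6 rightward: 7 /w/ → [+nasal]; 8 /p/ transparent; 9 /z/ transparent; 10 /m/ is itself a trigger — this domain ends here.
From /n/ at 6 leftward: 5 /g/ transparent; 4 /e/ → [+nasal]; 3 /w/ → [+nasal]; 2 /z/ transparent; 1 /x/ blocks.
From /m/ at 10 rightward: 11 /v/ blocks.
From /m/ at 10 leftward: 9 /z/ transparent; 8 /p/ transparent; 7 /w/ → [+nasal]; 6 /n/ is itself a trigger — this domain ends here.
Targets with no active source: positions 13 14 15 stay [-nasal].

3 4 6 7 10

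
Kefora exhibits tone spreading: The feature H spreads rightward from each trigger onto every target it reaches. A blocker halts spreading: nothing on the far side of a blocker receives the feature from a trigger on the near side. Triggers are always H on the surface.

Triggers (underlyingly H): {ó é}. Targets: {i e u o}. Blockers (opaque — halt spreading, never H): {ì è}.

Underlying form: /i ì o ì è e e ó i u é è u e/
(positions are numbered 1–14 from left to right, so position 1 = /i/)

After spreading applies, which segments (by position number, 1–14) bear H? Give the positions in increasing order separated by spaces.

8 9 10 11

From /ó/ at 8 rightward: 9 /i/ → H; 10 /u/ → H; 11 /é/ is itself a trigger — this domain ends here.
From /é/ at 11 rightward: 12 /è/ blocks.
Targets with no active source: positions 1 3 6 7 13 14 stay [-high tone].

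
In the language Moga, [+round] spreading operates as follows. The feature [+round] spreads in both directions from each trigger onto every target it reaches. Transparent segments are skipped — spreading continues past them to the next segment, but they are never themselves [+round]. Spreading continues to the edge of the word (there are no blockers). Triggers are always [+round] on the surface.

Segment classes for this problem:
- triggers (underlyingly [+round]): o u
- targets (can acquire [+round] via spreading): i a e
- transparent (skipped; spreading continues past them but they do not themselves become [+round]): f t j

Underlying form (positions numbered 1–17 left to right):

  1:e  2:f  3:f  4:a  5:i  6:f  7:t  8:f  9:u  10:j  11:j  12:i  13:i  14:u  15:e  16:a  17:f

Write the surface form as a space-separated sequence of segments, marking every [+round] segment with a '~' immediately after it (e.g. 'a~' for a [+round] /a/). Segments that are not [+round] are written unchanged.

e~ f f a~ i~ f t f u~ j j i~ i~ u~ e~ a~ f

From /u/ at 9 rightward: 10 /j/ transparent; 11 /j/ transparent; 12 /i/ → [+round]; 13 /i/ → [+round]; 14 /u/ is itself a trigger — this domain ends here.
From /u/ at 9 leftward: 8 /f/ transparent; 7 /t/ transparent; 6 /f/ transparent; 5 /i/ → [+round]; 4 /a/ → [+round]; 3 /f/ transparent; 2 /f/ transparent; 1 /e/ → [+round]; word edge.
From /u/ at 14 rightward: 15 /e/ → [+round]; 16 /a/ → [+round]; 17 /f/ transparent; word edge.
From /u/ at 14 leftward: 13 /i/ → [+round]; 12 /i/ → [+round]; 11 /j/ transparent; 10 /j/ transparent; 9 /u/ is itself a trigger — this domain ends here.
[+round] positions on the surface: 1 4 5 9 12 13 14 15 16.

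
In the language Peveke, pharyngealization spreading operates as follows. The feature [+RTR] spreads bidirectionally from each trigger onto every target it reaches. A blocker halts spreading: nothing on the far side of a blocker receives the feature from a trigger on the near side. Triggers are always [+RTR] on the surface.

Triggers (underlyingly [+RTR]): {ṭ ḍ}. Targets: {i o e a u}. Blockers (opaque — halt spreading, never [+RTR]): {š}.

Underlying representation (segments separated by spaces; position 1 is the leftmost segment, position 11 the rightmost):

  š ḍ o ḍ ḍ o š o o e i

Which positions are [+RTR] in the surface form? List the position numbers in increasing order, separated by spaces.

2 3 4 5 6

From /ḍ/ at 2 rightward: 3 /o/ → [+RTR]; 4 /ḍ/ is itself a trigger — this domain ends here.
From /ḍ/ at 2 leftward: 1 /š/ blocks.
From /ḍ/ at 4 rightward: 5 /ḍ/ is itself a trigger — this domain ends here.
From /ḍ/ at 4 leftward: 3 /o/ → [+RTR]; 2 /ḍ/ is itself a trigger — this domain ends here.
From /ḍ/ at 5 rightward: 6 /o/ → [+RTR]; 7 /š/ blocks.
From /ḍ/ at 5 leftward: 4 /ḍ/ is itself a trigger — this domain ends here.
Targets with no active source: positions 8 9 10 11 stay [-emphatic].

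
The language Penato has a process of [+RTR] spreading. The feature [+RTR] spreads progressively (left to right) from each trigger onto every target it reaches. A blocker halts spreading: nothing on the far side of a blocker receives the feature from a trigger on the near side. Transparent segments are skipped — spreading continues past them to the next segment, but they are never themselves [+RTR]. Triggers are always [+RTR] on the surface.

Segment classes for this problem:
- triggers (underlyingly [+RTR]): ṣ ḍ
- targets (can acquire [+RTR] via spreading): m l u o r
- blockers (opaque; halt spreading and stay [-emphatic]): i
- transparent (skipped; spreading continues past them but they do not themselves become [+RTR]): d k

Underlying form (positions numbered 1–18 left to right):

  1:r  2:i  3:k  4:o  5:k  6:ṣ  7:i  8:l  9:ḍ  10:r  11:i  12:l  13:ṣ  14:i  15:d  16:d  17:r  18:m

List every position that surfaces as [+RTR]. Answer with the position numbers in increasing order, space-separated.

6 9 10 13

From /ṣ/ at 6 rightward: 7 /i/ blocks.
From /ḍ/ at 9 rightward: 10 /r/ → [+RTR]; 11 /i/ blocks.
From /ṣ/ at 13 rightward: 14 /i/ blocks.
Targets with no active source: positions 1 4 8 12 17 18 stay [-emphatic].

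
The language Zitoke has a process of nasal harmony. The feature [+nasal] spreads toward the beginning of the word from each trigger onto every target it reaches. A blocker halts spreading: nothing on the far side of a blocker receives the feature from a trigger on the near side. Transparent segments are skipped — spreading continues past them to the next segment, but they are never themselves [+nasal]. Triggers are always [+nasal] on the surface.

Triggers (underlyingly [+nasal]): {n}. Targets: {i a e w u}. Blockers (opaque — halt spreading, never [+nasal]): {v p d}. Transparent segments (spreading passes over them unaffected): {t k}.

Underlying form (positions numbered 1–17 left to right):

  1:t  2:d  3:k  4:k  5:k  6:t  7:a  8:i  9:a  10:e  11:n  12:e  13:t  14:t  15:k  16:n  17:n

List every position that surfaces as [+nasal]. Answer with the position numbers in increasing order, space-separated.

7 8 9 10 11 12 16 17

From /n/ at 11 leftward: 10 /e/ → [+nasal]; 9 /a/ → [+nasal]; 8 /i/ → [+nasal]; 7 /a/ → [+nasal]; 6 /t/ transparent; 5 /k/ transparent; 4 /k/ transparent; 3 /k/ transparent; 2 /d/ blocks.
From /n/ at 16 leftward: 15 /k/ transparent; 14 /t/ transparent; 13 /t/ transparent; 12 /e/ → [+nasal]; 11 /n/ is itself a trigger — this domain ends here.
From /n/ at 17 leftward: 16 /n/ is itself a trigger — this domain ends here.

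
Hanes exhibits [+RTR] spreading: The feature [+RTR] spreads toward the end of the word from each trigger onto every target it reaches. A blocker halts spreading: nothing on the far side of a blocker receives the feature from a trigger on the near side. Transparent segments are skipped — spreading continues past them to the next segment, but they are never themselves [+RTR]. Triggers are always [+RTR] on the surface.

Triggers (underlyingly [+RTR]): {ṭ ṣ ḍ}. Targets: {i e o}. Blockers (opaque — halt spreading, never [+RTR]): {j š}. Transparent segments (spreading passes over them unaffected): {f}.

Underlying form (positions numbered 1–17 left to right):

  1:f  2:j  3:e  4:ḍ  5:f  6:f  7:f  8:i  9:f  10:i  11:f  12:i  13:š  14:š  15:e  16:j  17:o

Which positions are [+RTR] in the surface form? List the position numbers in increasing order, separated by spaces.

From /ḍ/ at 4 rightward: 5 /f/ transparent; 6 /f/ transparent; 7 /f/ transparent; 8 /i/ → [+RTR]; 9 /f/ transparent; 10 /i/ → [+RTR]; 11 /f/ transparent; 12 /i/ → [+RTR]; 13 /š/ blocks.
Targets with no active source: positions 3 15 17 stay [-emphatic].

4 8 10 12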